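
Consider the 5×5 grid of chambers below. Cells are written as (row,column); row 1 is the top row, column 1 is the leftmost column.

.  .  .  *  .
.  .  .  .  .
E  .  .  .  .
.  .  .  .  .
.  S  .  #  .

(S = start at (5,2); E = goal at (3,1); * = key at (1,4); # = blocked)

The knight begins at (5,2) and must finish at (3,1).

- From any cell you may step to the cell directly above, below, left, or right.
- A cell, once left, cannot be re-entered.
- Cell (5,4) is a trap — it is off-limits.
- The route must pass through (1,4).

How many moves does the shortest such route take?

Any route passes through (1,4) somewhere between (5,2) and (3,1). Summing Manhattan distances along the two legs ((5,2) → (1,4) → (3,1)) gives a lower bound of 6 + 5 = 11 moves.
A route of 11 moves achieves this: (5,2) → (4,2) → (3,2) → (2,2) → (2,3) → (2,4) → (1,4) → (1,3) → (1,2) → (1,1) → (2,1) → (3,1).
Since 11 matches the lower bound, it is optimal.

11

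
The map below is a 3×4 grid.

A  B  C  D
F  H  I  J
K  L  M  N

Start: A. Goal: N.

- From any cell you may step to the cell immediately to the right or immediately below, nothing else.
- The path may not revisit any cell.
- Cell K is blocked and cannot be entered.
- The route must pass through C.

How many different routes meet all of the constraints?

3

A right/down-only route from A to N makes exactly 2 down-moves and 3 right-moves in some order.
With no other constraints that would be C(5,2) = 10 routes.
Split at C and multiply the segment counts (each segment already excludes blocked cells): A→C: 1; C→N: 3; product = 3.
That gives 3 routes.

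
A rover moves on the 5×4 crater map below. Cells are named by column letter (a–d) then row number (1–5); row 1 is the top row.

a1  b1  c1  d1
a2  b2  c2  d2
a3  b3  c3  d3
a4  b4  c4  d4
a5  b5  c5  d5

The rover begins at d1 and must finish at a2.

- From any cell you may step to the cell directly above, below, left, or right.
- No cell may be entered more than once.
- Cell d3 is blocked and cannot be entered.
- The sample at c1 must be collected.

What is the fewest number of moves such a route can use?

Any route passes through c1 somewhere between d1 and a2. Summing Manhattan distances along the two legs (d1 → c1 → a2) gives a lower bound of 1 + 3 = 4 moves.
A route of 4 moves achieves this: d1 → c1 → c2 → b2 → a2.
Since 4 matches the lower bound, it is optimal.

4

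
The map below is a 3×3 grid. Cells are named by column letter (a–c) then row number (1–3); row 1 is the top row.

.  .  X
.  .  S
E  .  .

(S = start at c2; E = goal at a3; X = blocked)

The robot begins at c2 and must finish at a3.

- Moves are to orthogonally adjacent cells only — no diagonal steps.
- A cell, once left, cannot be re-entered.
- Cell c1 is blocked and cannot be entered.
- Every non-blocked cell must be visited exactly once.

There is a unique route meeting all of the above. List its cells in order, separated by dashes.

Need to visit all 8 open cells exactly once, starting at c2 and ending at a3.
Cell c3 has only two open neighbours (c2 and b3), so the path must pass straight through it: one of those is the cell it's entered from and the other is where it exits.
Route from c2: down 1 to c3, left 1 to b3, up 2 to b1, left 1 to a1, down 2 to a3 — 7 moves in all.
Check: all 8 open cells covered.

c2 - c3 - b3 - b2 - b1 - a1 - a2 - a3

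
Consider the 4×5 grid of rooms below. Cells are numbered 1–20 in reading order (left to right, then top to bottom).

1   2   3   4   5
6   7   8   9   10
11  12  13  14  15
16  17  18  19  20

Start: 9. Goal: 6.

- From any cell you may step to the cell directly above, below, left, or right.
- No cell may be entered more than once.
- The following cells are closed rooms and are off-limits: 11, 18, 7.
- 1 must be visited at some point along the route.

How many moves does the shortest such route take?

5

Any route passes through 1 somewhere between 9 and 6. Summing Manhattan distances along the two legs (9 → 1 → 6) gives a lower bound of 4 + 1 = 5 moves.
A route of 5 moves achieves this: 9 → 4 → 3 → 2 → 1 → 6.
Since 5 matches the lower bound, it is optimal.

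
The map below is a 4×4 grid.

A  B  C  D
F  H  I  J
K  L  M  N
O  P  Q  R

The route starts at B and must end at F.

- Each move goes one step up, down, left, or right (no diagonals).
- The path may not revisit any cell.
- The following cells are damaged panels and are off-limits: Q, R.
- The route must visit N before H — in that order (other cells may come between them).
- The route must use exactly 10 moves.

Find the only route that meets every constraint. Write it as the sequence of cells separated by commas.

The waypoints must appear in the order N, H, with no cell reused.
Route from B: right 2 to D, down 2 to N, left 1 to M, up 1 to I, left 1 to H, down 1 to L, left 1 to K, up 1 to F — 10 moves in all.
Check: order respected (N at step 4, H at step 7); 10 moves as required.

B, C, D, J, N, M, I, H, L, K, F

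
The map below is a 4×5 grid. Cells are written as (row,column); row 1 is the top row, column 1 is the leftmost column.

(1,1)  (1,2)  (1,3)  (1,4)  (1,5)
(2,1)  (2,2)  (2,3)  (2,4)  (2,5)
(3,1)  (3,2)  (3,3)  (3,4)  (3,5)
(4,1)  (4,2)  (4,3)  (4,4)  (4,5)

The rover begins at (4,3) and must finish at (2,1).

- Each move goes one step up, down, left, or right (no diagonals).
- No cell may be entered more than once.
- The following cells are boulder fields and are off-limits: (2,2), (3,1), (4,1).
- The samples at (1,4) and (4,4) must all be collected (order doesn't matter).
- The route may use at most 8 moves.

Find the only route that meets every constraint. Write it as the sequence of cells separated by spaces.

(4,3) (4,4) (3,4) (2,4) (1,4) (1,3) (1,2) (1,1) (2,1)

The budget equals the shortest possible length, so every move has to be on a shortest route through the required cells.
Route from (4,3): right 1 to (4,4), up 3 to (1,4), left 3 to (1,1), down 1 to (2,1) — 8 moves in all.
Check: all required cells visited; 8 ≤ 8 moves.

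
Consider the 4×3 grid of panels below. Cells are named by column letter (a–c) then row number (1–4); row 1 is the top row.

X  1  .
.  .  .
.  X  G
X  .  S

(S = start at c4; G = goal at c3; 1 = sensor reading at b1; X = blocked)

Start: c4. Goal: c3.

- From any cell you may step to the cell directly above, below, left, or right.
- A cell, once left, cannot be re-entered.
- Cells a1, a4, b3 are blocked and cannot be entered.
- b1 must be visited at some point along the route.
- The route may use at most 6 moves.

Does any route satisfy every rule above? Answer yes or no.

Every way from c4 to b1 runs through c3 — but c3 is where the route must end, so it would be entered once on the way to b1 and again at the finish.

no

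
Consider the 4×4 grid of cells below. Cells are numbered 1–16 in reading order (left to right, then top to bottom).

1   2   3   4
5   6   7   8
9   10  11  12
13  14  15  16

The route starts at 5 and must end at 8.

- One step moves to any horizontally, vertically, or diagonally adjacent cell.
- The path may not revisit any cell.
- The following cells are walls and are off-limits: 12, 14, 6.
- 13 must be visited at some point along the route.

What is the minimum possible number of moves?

5

Any route passes through 13 somewhere between 5 and 8. Summing Chebyshev distances along the two legs (5 → 13 → 8) gives a lower bound of 2 + 3 = 5 moves.
A route of 5 moves achieves this: 5 → 9 → 13 → 10 → 7 → 8.
Since 5 matches the lower bound, it is optimal.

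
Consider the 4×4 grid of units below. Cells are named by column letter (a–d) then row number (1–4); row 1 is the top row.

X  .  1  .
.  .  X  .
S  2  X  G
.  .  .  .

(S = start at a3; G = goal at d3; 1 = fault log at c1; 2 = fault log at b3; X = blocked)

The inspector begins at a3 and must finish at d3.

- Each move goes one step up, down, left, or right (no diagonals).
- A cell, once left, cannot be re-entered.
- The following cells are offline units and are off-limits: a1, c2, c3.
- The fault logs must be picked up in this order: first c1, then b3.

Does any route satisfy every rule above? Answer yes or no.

Ignoring the required order, 2 revisit-free routes from a3 to d3 pass through all of c1 and b3; the waypoint orders that occur are b3 → c1 (2) — never c1 → b3.

no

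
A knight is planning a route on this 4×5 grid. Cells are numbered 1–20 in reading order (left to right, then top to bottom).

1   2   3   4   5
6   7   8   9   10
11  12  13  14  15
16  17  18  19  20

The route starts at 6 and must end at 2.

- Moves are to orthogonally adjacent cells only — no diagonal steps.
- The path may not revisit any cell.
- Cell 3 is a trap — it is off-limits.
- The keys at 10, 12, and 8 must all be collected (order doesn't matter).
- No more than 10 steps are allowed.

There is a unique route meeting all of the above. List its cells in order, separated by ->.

The 10-move cap with required stops at 10, 12, 8 leaves no slack for detours.
Route from 6: down 1 to 11, right 4 to 15, up 1 to 10, left 3 to 7, up 1 to 2 — 10 moves in all.
Check: all required cells visited; 10 ≤ 10 moves.

6 -> 11 -> 12 -> 13 -> 14 -> 15 -> 10 -> 9 -> 8 -> 7 -> 2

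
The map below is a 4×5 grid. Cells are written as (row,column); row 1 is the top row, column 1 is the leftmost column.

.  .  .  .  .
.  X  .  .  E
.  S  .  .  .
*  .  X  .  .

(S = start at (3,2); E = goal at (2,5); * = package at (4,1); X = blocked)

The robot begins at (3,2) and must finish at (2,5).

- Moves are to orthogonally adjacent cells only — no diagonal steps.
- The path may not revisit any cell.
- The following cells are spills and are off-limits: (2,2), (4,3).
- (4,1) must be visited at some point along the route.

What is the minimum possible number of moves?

Any route passes through (4,1) somewhere between (3,2) and (2,5). Summing Manhattan distances along the two legs ((3,2) → (4,1) → (2,5)) gives a lower bound of 2 + 6 = 8 moves.
The shortest route satisfying every rule uses 10 moves: (3,2) → (4,2) → (4,1) → (3,1) → (2,1) → (1,1) → (1,2) → (1,3) → (2,3) → (2,4) → (2,5).
The no-revisit rule (legs can't share cells) pushes the minimum above the 8-move bound; an exhaustive check rules out every length from 8 to 9, leaving 10 as the minimum.

10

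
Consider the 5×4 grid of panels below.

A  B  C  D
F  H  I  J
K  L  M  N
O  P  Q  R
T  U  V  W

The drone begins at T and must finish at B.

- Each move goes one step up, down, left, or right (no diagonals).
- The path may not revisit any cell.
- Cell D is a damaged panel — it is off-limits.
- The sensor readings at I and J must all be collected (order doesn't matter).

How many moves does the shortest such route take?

9

Any route passes through I and J in some order between T and B. Summing Manhattan distances along each leg and taking the cheapest ordering (T → J → I → B) gives a lower bound of 6 + 1 + 2 = 9 moves.
A route of 9 moves achieves this: T → O → K → L → M → N → J → I → C → B.
Since 9 matches the lower bound, it is optimal.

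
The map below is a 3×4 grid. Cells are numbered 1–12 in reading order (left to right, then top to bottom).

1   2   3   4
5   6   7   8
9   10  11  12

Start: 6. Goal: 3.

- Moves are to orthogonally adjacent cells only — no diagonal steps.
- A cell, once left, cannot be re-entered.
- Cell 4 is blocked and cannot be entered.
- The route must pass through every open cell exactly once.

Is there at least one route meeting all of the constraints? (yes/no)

yes

One route that works: 6 → 2 → 1 → 5 → 9 → 10 → 11 → 12 → 8 → 7 → 3.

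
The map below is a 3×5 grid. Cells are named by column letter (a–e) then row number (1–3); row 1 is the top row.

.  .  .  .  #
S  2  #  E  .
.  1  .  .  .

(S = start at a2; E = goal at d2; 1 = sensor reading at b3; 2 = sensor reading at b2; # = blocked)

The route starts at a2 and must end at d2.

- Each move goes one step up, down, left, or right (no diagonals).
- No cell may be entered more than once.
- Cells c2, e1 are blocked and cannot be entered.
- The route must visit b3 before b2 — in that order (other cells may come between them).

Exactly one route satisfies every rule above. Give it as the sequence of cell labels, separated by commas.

The waypoints must appear in the order b3, b2, with no cell reused.
Route from a2: down to a3, right to b3, 2× up (reaching b1), 2× right (reaching d1), down to d2 — 7 moves in all.
Check: order respected (1 at step 2, 2 at step 3).

a2, a3, b3, b2, b1, c1, d1, d2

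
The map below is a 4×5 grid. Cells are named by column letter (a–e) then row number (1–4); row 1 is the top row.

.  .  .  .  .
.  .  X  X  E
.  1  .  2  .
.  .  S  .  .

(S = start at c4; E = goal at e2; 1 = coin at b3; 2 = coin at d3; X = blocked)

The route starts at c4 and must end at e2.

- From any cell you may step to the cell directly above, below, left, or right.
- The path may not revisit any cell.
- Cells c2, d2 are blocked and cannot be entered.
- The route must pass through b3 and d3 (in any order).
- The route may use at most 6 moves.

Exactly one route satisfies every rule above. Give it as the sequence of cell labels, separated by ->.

c4 -> b4 -> b3 -> c3 -> d3 -> e3 -> e2

The 6-move cap with required stops at b3, d3 leaves no slack for detours.
Route from c4: left to b4, up to b3, 3× right (reaching e3), up to e2 — 6 moves in all.
Check: all required cells visited; 6 ≤ 6 moves.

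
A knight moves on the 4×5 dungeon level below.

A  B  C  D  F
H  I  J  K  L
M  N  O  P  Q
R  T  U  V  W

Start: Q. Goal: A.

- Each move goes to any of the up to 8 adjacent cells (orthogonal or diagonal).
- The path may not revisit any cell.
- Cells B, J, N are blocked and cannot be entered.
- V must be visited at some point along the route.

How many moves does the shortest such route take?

Any route passes through V somewhere between Q and A. Summing Chebyshev distances along the two legs (Q → V → A) gives a lower bound of 1 + 3 = 4 moves.
A route of 4 moves achieves this: Q → V → O → I → A.
Since 4 matches the lower bound, it is optimal.

4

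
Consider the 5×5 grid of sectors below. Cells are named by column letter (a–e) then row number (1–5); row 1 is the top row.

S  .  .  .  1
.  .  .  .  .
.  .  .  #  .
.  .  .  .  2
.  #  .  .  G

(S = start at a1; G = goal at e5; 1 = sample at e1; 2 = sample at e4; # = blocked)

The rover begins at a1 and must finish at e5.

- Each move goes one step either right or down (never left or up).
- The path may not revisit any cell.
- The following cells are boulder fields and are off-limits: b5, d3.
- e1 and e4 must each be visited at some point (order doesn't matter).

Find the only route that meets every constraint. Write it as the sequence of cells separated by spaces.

a1 b1 c1 d1 e1 e2 e3 e4 e5

Moves only go right or down, so the column and row indices never decrease.
Route from a1: right 4 to e1, down 4 to e5 — 8 moves in all.
Check: all required cells visited.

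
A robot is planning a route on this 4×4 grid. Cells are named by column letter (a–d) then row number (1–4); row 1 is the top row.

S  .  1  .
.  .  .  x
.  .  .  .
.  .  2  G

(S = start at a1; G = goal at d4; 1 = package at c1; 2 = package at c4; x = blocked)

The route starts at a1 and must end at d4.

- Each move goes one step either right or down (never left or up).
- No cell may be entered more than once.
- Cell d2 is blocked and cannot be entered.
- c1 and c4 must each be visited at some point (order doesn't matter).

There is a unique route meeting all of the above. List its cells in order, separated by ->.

Moves only go right or down, so the column and row indices never decrease.
Route from a1: right 2 to c1, down 3 to c4, right 1 to d4 — 6 moves in all.
Check: all required cells visited.

a1 -> b1 -> c1 -> c2 -> c3 -> c4 -> d4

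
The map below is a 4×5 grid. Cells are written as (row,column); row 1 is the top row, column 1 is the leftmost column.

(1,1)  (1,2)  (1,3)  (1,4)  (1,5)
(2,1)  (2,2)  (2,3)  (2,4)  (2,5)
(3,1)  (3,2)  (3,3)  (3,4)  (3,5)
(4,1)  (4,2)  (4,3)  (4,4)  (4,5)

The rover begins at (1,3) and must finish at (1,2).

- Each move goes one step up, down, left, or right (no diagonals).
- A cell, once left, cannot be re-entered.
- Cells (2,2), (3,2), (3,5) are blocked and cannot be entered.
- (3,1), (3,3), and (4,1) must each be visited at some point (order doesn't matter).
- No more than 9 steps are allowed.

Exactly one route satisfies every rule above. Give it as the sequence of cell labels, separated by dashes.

Any route must reach (3,1), (3,3), and (4,1) and still end at (1,2) within 9 moves, so the order of the required stops is forced.
Route from (1,3): down 3 to (4,3), left 2 to (4,1), up 3 to (1,1), right 1 to (1,2) — 9 moves in all.
Check: all required cells visited; 9 ≤ 9 moves.

(1,3) - (2,3) - (3,3) - (4,3) - (4,2) - (4,1) - (3,1) - (2,1) - (1,1) - (1,2)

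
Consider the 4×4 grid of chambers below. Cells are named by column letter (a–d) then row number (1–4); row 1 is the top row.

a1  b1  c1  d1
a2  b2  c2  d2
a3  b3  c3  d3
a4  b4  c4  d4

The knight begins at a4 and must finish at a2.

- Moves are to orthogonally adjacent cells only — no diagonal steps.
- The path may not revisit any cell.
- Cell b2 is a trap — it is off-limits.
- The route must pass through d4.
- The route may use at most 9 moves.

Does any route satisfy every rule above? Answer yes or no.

yes

One route that works: a4 → b4 → c4 → d4 → d3 → c3 → b3 → a3 → a2.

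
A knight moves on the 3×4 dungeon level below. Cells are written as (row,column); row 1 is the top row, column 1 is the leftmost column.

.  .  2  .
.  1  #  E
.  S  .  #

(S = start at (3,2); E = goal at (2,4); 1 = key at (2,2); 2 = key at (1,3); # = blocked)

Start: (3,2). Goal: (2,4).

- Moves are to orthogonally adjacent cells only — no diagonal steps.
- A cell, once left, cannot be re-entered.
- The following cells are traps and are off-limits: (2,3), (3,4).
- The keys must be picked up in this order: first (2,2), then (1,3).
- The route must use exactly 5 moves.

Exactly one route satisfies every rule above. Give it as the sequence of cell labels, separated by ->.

The waypoints must appear in the order (2,2), (1,3), with no cell reused.
Route from (3,2): 2× up (reaching (1,2)), 2× right (reaching (1,4)), down to (2,4) — 5 moves in all.
Check: order respected (1 at step 1, 2 at step 3); 5 moves as required.

(3,2) -> (2,2) -> (1,2) -> (1,3) -> (1,4) -> (2,4)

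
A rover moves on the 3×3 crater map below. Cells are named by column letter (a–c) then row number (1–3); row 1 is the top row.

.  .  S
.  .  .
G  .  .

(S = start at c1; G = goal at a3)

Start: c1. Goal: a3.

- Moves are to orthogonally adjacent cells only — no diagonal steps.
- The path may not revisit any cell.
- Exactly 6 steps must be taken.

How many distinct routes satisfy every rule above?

Need simple routes of exactly 6 moves from c1 to a3 (Manhattan distance 4, so 1 moves are spent on a detour and 1 undoing it).
Enumerating: c1 c2 c3 b3 b2 a2 a3 | c1 c2 b2 b1 a1 a2 a3 | c1 b1 b2 c2 c3 b3 a3 | c1 b1 a1 a2 b2 b3 a3.
That gives 4 routes.

4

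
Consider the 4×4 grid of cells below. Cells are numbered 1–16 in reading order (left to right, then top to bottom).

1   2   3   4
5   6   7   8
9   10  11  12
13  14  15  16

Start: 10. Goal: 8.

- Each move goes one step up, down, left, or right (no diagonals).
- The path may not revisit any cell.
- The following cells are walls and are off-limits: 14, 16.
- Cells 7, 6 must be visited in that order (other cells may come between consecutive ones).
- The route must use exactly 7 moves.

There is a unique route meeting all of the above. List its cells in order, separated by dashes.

The waypoints must appear in the order 7, 6, with no cell reused.
Route from 10: right 1 to 11, up 1 to 7, left 1 to 6, up 1 to 2, right 2 to 4, down 1 to 8 — 7 moves in all.
Check: order respected (7 at step 2, 6 at step 3); 7 moves as required.

10 - 11 - 7 - 6 - 2 - 3 - 4 - 8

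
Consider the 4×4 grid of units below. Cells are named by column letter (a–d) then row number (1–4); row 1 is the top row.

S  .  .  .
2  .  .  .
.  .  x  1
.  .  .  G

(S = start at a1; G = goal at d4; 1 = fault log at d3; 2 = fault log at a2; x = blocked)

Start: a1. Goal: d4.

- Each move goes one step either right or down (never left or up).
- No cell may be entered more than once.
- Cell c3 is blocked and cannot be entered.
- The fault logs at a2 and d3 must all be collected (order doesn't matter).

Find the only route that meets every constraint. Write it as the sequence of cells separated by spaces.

Moves only go right or down, so the column and row indices never decrease.
Route from a1: down to a2, 3× right (reaching d2), 2× down (reaching d4) — 6 moves in all.
Check: all required cells visited.

a1 a2 b2 c2 d2 d3 d4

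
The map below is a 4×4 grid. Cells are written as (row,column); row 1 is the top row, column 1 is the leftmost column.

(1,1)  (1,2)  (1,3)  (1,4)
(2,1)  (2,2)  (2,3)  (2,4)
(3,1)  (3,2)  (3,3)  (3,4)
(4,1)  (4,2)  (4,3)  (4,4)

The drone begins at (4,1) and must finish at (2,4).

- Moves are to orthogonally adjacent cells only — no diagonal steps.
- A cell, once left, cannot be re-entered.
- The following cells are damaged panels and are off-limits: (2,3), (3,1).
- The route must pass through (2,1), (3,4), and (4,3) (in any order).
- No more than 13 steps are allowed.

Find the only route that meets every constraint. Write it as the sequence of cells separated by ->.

The budget equals the shortest possible length, so every move has to be on a shortest route through the required cells.
Route from (4,1): right 3 to (4,4), up 1 to (3,4), left 2 to (3,2), up 1 to (2,2), left 1 to (2,1), up 1 to (1,1), right 3 to (1,4), down 1 to (2,4) — 13 moves in all.
Check: all required cells visited; 13 ≤ 13 moves.

(4,1) -> (4,2) -> (4,3) -> (4,4) -> (3,4) -> (3,3) -> (3,2) -> (2,2) -> (2,1) -> (1,1) -> (1,2) -> (1,3) -> (1,4) -> (2,4)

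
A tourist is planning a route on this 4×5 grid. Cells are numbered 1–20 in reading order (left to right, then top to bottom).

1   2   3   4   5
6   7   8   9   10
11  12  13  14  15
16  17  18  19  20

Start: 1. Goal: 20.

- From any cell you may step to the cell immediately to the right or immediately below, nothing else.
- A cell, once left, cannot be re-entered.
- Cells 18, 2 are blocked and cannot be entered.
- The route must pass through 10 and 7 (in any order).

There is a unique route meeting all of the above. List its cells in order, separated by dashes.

Moves only go right or down, so the column and row indices never decrease.
Route from 1: down 1 to 6, right 4 to 10, down 2 to 20 — 7 moves in all.
Check: all required cells visited.

1 - 6 - 7 - 8 - 9 - 10 - 15 - 20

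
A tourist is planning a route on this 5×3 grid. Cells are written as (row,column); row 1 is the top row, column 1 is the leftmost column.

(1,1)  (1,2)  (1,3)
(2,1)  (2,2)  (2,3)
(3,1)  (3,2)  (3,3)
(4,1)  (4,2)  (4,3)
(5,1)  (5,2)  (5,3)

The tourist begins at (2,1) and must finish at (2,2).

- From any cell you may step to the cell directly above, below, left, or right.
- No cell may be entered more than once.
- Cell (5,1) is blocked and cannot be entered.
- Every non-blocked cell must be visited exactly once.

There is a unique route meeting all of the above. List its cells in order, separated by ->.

(2,1) -> (1,1) -> (1,2) -> (1,3) -> (2,3) -> (3,3) -> (4,3) -> (5,3) -> (5,2) -> (4,2) -> (4,1) -> (3,1) -> (3,2) -> (2,2)

Need to visit all 14 open cells exactly once, starting at (2,1) and ending at (2,2).
Cell (5,2) has only two open neighbours ((4,2) and (5,3)), so the path must pass straight through it: one of those is the cell it's entered from and the other is where it exits.
Route from (2,1): up to (1,1), 2× right (reaching (1,3)), 4× down (reaching (5,3)), left to (5,2), up to (4,2), left to (4,1), up to (3,1), right to (3,2), up to (2,2) — 13 moves in all.
Check: all 14 open cells covered.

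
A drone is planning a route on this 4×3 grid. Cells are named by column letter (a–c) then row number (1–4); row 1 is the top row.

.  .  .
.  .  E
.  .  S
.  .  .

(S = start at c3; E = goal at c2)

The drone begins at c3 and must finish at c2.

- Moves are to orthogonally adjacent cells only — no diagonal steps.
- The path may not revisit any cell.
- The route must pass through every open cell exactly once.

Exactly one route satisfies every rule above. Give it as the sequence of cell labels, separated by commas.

c3, c4, b4, a4, a3, b3, b2, a2, a1, b1, c1, c2

Need to visit all 12 open cells exactly once, starting at c3 and ending at c2.
Cell a1 has only two open neighbours (a2 and b1), so the path must pass straight through it: one of those is the cell it's entered from and the other is where it exits.
Route from c3: down 1 to c4, left 2 to a4, up 1 to a3, right 1 to b3, up 1 to b2, left 1 to a2, up 1 to a1, right 2 to c1, down 1 to c2 — 11 moves in all.
Check: all 12 open cells covered.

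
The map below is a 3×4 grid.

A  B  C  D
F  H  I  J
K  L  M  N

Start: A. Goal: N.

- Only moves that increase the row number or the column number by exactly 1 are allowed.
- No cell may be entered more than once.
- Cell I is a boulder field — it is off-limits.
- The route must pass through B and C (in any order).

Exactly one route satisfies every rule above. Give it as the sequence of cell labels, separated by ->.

Moves only go right or down, so the column and row indices never decrease.
Route from A: 3× right (reaching D), 2× down (reaching N) — 5 moves in all.
Check: all required cells visited.

A -> B -> C -> D -> J -> N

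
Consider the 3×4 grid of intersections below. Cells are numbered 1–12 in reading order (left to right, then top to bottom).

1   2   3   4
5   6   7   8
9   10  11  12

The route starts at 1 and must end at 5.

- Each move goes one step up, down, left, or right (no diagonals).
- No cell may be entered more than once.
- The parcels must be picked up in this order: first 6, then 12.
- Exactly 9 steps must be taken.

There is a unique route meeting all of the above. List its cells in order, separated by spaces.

1 2 6 7 8 12 11 10 9 5

The waypoints must appear in the order 6, 12, with no cell reused.
Route from 1: right to 2, down to 6, 2× right (reaching 8), down to 12, 3× left (reaching 9), up to 5 — 9 moves in all.
Check: order respected (6 at step 2, 12 at step 5); 9 moves as required.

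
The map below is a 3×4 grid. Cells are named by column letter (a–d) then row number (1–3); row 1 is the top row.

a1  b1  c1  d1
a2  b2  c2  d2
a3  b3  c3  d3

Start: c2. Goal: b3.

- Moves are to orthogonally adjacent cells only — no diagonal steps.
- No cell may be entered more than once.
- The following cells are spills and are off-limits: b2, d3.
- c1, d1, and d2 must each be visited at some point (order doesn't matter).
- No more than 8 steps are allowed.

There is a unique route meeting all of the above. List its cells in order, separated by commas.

The 8-move cap with required stops at c1, d1, d2 leaves no slack for detours.
Route from c2: right 1 to d2, up 1 to d1, left 3 to a1, down 2 to a3, right 1 to b3 — 8 moves in all.
Check: all required cells visited; 8 ≤ 8 moves.

c2, d2, d1, c1, b1, a1, a2, a3, b3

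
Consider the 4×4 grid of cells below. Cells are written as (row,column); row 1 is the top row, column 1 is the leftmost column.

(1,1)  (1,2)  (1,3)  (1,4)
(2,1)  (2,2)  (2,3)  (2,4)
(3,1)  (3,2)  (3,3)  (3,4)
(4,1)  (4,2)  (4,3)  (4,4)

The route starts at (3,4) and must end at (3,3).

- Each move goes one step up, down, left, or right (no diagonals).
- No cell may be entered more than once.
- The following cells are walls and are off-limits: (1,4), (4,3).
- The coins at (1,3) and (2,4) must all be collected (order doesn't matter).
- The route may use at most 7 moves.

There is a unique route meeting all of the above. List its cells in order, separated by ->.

(3,4) -> (2,4) -> (2,3) -> (1,3) -> (1,2) -> (2,2) -> (3,2) -> (3,3)

The 7-move cap with required stops at (1,3), (2,4) leaves no slack for detours.
Route from (3,4): up to (2,4), left to (2,3), up to (1,3), left to (1,2), 2× down (reaching (3,2)), right to (3,3) — 7 moves in all.
Check: all required cells visited; 7 ≤ 7 moves.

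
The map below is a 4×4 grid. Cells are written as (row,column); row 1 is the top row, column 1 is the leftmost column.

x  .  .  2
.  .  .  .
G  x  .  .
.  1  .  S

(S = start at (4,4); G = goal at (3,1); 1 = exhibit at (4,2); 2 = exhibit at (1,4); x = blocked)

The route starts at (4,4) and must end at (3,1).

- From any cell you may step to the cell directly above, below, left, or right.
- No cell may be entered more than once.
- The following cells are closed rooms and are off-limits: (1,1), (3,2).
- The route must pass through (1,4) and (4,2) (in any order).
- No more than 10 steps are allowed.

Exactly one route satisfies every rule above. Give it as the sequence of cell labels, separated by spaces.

The 10-move cap with required stops at (1,4), (4,2) leaves no slack for detours.
Route from (4,4): 3× up (reaching (1,4)), left to (1,3), 3× down (reaching (4,3)), 2× left (reaching (4,1)), up to (3,1) — 10 moves in all.
Check: all required cells visited; 10 ≤ 10 moves.

(4,4) (3,4) (2,4) (1,4) (1,3) (2,3) (3,3) (4,3) (4,2) (4,1) (3,1)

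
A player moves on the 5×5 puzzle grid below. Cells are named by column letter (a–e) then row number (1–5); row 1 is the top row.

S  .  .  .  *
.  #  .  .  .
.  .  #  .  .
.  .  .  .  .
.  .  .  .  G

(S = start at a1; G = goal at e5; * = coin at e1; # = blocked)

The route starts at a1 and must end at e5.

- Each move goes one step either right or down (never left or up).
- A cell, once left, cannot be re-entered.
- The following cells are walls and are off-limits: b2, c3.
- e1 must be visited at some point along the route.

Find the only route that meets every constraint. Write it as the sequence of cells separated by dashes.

a1 - b1 - c1 - d1 - e1 - e2 - e3 - e4 - e5

Moves only go right or down, so the column and row indices never decrease.
Route from a1: right 4 to e1, down 4 to e5 — 8 moves in all.
Check: all required cells visited.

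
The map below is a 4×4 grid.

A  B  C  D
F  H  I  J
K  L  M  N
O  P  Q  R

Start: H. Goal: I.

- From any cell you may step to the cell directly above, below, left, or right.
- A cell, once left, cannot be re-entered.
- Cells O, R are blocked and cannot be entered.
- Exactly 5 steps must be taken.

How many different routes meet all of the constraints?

Need simple routes of exactly 5 moves from H to I (Manhattan distance 1, so 2 moves are spent on a detour and 2 undoing it).
Enumerating: H B C D J I | H L P Q M I | H L M N J I | H F A B C I | H F K L M I.
That gives 5 routes.

5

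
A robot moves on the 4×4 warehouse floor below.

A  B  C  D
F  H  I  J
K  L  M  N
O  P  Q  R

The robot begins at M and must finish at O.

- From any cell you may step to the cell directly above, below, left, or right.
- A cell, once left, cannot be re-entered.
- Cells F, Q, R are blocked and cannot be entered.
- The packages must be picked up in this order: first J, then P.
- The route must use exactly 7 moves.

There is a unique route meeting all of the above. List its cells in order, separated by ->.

M -> N -> J -> I -> H -> L -> P -> O

The waypoints must appear in the order J, P, with no cell reused.
Route from M: right to N, up to J, 2× left (reaching H), 2× down (reaching P), left to O — 7 moves in all.
Check: order respected (J at step 2, P at step 6); 7 moves as required.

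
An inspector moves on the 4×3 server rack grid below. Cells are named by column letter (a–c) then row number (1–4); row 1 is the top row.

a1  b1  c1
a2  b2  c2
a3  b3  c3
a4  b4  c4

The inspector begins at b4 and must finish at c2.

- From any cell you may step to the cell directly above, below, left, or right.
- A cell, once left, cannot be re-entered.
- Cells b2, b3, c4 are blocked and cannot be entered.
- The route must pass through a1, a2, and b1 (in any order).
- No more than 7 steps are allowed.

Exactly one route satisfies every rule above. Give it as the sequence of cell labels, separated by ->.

The 7-move cap with required stops at a1, a2, b1 leaves no slack for detours.
Route from b4: left to a4, 3× up (reaching a1), 2× right (reaching c1), down to c2 — 7 moves in all.
Check: all required cells visited; 7 ≤ 7 moves.

b4 -> a4 -> a3 -> a2 -> a1 -> b1 -> c1 -> c2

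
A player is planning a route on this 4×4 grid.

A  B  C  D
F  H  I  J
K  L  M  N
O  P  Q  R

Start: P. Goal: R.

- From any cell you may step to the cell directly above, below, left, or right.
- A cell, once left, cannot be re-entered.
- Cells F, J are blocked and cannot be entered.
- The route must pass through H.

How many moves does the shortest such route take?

6

Any route passes through H somewhere between P and R. Summing Manhattan distances along the two legs (P → H → R) gives a lower bound of 2 + 4 = 6 moves.
A route of 6 moves achieves this: P → L → H → I → M → Q → R.
Since 6 matches the lower bound, it is optimal.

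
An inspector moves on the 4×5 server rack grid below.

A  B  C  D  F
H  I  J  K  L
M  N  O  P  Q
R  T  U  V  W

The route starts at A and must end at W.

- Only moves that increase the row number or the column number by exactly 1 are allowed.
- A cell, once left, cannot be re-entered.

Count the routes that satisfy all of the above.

35

A right/down-only route from A to W makes exactly 3 down-moves and 4 right-moves in some order.
With no other constraints that would be C(7,3) = 35 routes.
That gives 35 routes.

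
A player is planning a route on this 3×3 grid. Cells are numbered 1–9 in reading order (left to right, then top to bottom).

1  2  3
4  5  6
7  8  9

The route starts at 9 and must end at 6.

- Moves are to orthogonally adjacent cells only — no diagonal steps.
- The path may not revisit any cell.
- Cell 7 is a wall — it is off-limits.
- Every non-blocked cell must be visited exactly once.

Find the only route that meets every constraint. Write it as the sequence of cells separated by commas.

9, 8, 5, 4, 1, 2, 3, 6

Need to visit all 8 open cells exactly once, starting at 9 and ending at 6.
Route from 9: left 1 to 8, up 1 to 5, left 1 to 4, up 1 to 1, right 2 to 3, down 1 to 6 — 7 moves in all.
Check: all 8 open cells covered.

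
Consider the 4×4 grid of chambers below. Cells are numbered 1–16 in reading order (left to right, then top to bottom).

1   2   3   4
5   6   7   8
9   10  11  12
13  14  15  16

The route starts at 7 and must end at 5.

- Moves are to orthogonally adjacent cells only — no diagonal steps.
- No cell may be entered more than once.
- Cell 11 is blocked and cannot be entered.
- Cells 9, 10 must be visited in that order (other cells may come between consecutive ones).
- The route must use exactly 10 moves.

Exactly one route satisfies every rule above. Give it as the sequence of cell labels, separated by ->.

7 -> 8 -> 12 -> 16 -> 15 -> 14 -> 13 -> 9 -> 10 -> 6 -> 5

The waypoints must appear in the order 9, 10, with no cell reused.
Route from 7: right to 8, 2× down (reaching 16), 3× left (reaching 13), up to 9, right to 10, up to 6, left to 5 — 10 moves in all.
Check: order respected (9 at step 7, 10 at step 8); 10 moves as required.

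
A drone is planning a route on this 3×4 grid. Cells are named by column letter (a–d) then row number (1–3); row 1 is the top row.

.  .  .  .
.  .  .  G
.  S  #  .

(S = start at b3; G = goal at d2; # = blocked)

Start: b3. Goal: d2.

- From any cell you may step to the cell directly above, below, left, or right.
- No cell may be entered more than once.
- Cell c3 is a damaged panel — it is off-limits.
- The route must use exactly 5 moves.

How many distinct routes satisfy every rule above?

4

Need simple routes of exactly 5 moves from b3 to d2 (Manhattan distance 3, so 1 moves are spent on a detour and 1 undoing it).
Enumerating: b3 b2 b1 c1 c2 d2 | b3 b2 b1 c1 d1 d2 | b3 b2 c2 c1 d1 d2 | b3 a3 a2 b2 c2 d2.
That gives 4 routes.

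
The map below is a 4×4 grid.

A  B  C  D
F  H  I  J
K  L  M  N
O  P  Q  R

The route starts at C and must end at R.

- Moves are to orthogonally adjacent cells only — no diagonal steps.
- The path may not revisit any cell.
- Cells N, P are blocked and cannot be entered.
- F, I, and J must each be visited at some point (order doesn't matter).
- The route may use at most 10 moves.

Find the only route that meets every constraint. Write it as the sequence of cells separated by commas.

Any route must reach F, I, and J and still end at R within 10 moves, so the order of the required stops is forced.
Route from C: right to D, down to J, 3× left (reaching F), down to K, 2× right (reaching M), down to Q, right to R — 10 moves in all.
Check: all required cells visited; 10 ≤ 10 moves.

C, D, J, I, H, F, K, L, M, Q, R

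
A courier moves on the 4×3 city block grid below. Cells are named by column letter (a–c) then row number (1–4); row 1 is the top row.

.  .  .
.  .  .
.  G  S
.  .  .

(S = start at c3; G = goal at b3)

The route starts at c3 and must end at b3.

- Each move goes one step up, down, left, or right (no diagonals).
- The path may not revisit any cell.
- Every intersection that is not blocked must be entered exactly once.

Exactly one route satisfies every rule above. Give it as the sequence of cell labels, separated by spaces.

Need to visit all 12 open cells exactly once, starting at c3 and ending at b3.
Cell a1 has only two open neighbours (a2 and b1), so the path must pass straight through it: one of those is the cell it's entered from and the other is where it exits.
Route from c3: down 1 to c4, left 2 to a4, up 3 to a1, right 2 to c1, down 1 to c2, left 1 to b2, down 1 to b3 — 11 moves in all.
Check: all 12 open cells covered.

c3 c4 b4 a4 a3 a2 a1 b1 c1 c2 b2 b3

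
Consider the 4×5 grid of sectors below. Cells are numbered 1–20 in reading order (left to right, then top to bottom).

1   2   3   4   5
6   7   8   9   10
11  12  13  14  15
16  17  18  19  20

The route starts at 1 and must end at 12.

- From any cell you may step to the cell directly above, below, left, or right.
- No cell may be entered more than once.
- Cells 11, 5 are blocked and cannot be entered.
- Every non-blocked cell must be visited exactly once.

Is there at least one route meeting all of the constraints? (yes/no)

Cell 16 has only one open neighbour but is neither the start nor the goal, so a Hamiltonian route would have to both enter and leave it through the same neighbour — impossible without revisiting.

no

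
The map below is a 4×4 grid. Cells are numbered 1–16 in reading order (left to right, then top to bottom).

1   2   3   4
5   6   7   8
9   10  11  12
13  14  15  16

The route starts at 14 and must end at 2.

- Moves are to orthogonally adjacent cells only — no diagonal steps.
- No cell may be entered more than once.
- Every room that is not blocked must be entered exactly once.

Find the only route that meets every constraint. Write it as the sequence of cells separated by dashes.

14 - 13 - 9 - 10 - 11 - 15 - 16 - 12 - 8 - 4 - 3 - 7 - 6 - 5 - 1 - 2

Need to visit all 16 open cells exactly once, starting at 14 and ending at 2.
Cell 1 has only two open neighbours (5 and 2), so the path must pass straight through it: one of those is the cell it's entered from and the other is where it exits.
Route from 14: left to 13, up to 9, 2× right (reaching 11), down to 15, right to 16, 3× up (reaching 4), left to 3, down to 7, 2× left (reaching 5), up to 1, right to 2 — 15 moves in all.
Check: all 16 open cells covered.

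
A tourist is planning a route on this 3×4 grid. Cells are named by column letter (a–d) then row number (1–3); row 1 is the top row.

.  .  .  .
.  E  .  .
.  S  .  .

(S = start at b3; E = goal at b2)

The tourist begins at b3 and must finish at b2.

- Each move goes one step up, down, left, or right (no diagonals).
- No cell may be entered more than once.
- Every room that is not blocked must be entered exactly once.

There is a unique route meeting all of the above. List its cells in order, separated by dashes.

b3 - a3 - a2 - a1 - b1 - c1 - d1 - d2 - d3 - c3 - c2 - b2

Need to visit all 12 open cells exactly once, starting at b3 and ending at b2.
Cell a1 has only two open neighbours (a2 and b1), so the path must pass straight through it: one of those is the cell it's entered from and the other is where it exits.
Route from b3: left 1 to a3, up 2 to a1, right 3 to d1, down 2 to d3, left 1 to c3, up 1 to c2, left 1 to b2 — 11 moves in all.
Check: all 12 open cells covered.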